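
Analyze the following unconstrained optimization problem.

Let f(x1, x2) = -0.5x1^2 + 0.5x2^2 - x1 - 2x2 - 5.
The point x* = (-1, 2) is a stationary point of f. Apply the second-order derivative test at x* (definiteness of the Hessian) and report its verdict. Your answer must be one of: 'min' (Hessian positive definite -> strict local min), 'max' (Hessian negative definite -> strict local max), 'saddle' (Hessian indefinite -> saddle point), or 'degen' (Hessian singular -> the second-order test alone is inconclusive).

Compute the Hessian H = grad^2 f:
  H = [[-1, 0], [0, 1]]
Verify stationarity: grad f(x*) = H x* + g = (0, 0).
Eigenvalues of H: -1, 1.
Eigenvalues have mixed signs, so H is indefinite -> x* is a saddle point.

saddle


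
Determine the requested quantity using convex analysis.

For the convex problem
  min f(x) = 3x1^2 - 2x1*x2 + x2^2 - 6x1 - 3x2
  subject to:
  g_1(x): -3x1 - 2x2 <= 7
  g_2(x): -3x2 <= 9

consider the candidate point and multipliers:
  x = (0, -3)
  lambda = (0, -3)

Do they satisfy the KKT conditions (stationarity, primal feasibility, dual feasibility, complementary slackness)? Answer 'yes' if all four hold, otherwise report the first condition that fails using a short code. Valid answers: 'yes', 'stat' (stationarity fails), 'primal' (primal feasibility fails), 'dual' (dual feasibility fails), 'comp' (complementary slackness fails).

Gradient of f: grad f(x) = Q x + c = (0, -9)
Constraint values g_i(x) = a_i^T x - b_i:
  g_1((0, -3)) = -1
  g_2((0, -3)) = 0
Stationarity residual: grad f(x) + sum_i lambda_i a_i = (0, 0)
  -> stationarity OK
Primal feasibility (all g_i <= 0): OK
Dual feasibility (all lambda_i >= 0): FAILS
Complementary slackness (lambda_i * g_i(x) = 0 for all i): OK

Verdict: the first failing condition is dual_feasibility -> dual.

dual


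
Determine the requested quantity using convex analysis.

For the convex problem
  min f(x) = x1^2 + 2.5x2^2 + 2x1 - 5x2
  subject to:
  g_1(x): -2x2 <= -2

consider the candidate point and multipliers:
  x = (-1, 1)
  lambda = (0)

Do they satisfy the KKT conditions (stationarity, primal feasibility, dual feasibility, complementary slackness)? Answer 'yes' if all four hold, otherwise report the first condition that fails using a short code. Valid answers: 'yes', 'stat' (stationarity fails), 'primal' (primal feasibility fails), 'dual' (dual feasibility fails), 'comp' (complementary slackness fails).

Gradient of f: grad f(x) = Q x + c = (0, 0)
Constraint values g_i(x) = a_i^T x - b_i:
  g_1((-1, 1)) = 0
Stationarity residual: grad f(x) + sum_i lambda_i a_i = (0, 0)
  -> stationarity OK
Primal feasibility (all g_i <= 0): OK
Dual feasibility (all lambda_i >= 0): OK
Complementary slackness (lambda_i * g_i(x) = 0 for all i): OK

Verdict: yes, KKT holds.

yes


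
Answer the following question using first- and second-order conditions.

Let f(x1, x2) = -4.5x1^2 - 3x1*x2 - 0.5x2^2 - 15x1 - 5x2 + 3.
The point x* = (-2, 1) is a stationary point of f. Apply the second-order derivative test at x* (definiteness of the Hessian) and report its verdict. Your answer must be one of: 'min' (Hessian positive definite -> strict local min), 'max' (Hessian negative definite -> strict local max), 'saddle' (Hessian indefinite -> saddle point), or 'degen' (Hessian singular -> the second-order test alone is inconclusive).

Compute the Hessian H = grad^2 f:
  H = [[-9, -3], [-3, -1]]
Verify stationarity: grad f(x*) = H x* + g = (0, 0).
Eigenvalues of H: -10, 0.
H has a zero eigenvalue (singular; negative semidefinite but not definite), so H is neither positive definite, negative definite, nor indefinite. The second-order test alone is inconclusive -> degen.
(Indeed, f is constant along the null direction of H through x*, so x* is not a strict local extremum.)

degen


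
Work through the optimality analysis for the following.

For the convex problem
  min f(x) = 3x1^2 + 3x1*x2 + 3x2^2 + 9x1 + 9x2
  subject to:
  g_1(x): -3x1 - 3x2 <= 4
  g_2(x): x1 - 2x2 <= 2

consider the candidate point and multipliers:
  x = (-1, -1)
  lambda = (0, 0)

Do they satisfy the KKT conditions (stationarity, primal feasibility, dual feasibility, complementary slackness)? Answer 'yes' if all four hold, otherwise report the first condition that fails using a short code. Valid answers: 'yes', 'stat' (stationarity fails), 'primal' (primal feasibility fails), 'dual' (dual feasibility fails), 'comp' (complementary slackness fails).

Gradient of f: grad f(x) = Q x + c = (0, 0)
Constraint values g_i(x) = a_i^T x - b_i:
  g_1((-1, -1)) = 2
  g_2((-1, -1)) = -1
Stationarity residual: grad f(x) + sum_i lambda_i a_i = (0, 0)
  -> stationarity OK
Primal feasibility (all g_i <= 0): FAILS
Dual feasibility (all lambda_i >= 0): OK
Complementary slackness (lambda_i * g_i(x) = 0 for all i): OK

Verdict: the first failing condition is primal_feasibility -> primal.

primal


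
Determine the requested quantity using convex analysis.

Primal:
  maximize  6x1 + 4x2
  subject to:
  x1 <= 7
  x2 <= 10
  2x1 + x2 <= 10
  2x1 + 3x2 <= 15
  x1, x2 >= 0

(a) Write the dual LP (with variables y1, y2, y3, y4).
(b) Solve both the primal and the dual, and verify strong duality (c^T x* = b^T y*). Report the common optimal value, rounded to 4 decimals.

The standard primal-dual pair for 'max c^T x s.t. A x <= b, x >= 0' is:
  Dual:  min b^T y  s.t.  A^T y >= c,  y >= 0.

So the dual LP is:
  minimize  7y1 + 10y2 + 10y3 + 15y4
  subject to:
    y1 + 2y3 + 2y4 >= 6
    y2 + y3 + 3y4 >= 4
    y1, y2, y3, y4 >= 0

Solving the primal: x* = (3.75, 2.5).
  primal value c^T x* = 32.5.
Solving the dual: y* = (0, 0, 2.5, 0.5).
  dual value b^T y* = 32.5.
Strong duality: c^T x* = b^T y*. Confirmed.

32.5


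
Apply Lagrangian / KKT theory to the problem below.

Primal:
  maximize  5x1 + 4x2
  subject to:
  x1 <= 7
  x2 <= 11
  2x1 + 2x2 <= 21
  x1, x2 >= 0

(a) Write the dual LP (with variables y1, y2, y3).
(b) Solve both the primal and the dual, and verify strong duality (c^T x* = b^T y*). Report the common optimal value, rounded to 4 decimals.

The standard primal-dual pair for 'max c^T x s.t. A x <= b, x >= 0' is:
  Dual:  min b^T y  s.t.  A^T y >= c,  y >= 0.

So the dual LP is:
  minimize  7y1 + 11y2 + 21y3
  subject to:
    y1 + 2y3 >= 5
    y2 + 2y3 >= 4
    y1, y2, y3 >= 0

Solving the primal: x* = (7, 3.5).
  primal value c^T x* = 49.
Solving the dual: y* = (1, 0, 2).
  dual value b^T y* = 49.
Strong duality: c^T x* = b^T y*. Confirmed.

49


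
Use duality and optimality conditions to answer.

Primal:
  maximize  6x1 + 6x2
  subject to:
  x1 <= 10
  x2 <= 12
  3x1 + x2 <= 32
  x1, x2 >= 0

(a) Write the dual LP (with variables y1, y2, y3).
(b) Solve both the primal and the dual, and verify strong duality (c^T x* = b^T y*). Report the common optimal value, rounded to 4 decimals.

The standard primal-dual pair for 'max c^T x s.t. A x <= b, x >= 0' is:
  Dual:  min b^T y  s.t.  A^T y >= c,  y >= 0.

So the dual LP is:
  minimize  10y1 + 12y2 + 32y3
  subject to:
    y1 + 3y3 >= 6
    y2 + y3 >= 6
    y1, y2, y3 >= 0

Solving the primal: x* = (6.6667, 12).
  primal value c^T x* = 112.
Solving the dual: y* = (0, 4, 2).
  dual value b^T y* = 112.
Strong duality: c^T x* = b^T y*. Confirmed.

112


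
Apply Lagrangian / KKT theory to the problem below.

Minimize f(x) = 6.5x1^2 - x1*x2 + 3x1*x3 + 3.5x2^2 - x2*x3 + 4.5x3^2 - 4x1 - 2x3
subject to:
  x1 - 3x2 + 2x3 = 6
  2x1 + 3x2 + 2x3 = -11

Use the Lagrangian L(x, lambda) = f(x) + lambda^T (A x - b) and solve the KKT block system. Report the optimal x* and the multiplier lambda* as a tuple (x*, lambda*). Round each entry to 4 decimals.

Form the Lagrangian:
  L(x, lambda) = (1/2) x^T Q x + c^T x + lambda^T (A x - b)
Stationarity (grad_x L = 0): Q x + c + A^T lambda = 0.
Primal feasibility: A x = b.

This gives the KKT block system:
  [ Q   A^T ] [ x     ]   [-c ]
  [ A    0  ] [ lambda ] = [ b ]

Solving the linear system:
  x*      = (-0.433, -2.7612, -0.9252)
  lambda* = (-0.7787, 5.2112)
  f(x*)   = 32.7893

x* = (-0.433, -2.7612, -0.9252), lambda* = (-0.7787, 5.2112)


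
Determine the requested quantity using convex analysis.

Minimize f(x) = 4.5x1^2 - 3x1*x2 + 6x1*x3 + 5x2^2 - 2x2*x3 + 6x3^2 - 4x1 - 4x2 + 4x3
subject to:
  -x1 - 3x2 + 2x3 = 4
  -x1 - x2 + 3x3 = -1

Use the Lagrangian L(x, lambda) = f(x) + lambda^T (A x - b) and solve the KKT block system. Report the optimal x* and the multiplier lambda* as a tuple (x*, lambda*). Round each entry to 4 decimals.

Form the Lagrangian:
  L(x, lambda) = (1/2) x^T Q x + c^T x + lambda^T (A x - b)
Stationarity (grad_x L = 0): Q x + c + A^T lambda = 0.
Primal feasibility: A x = b.

This gives the KKT block system:
  [ Q   A^T ] [ x     ]   [-c ]
  [ A    0  ] [ lambda ] = [ b ]

Solving the linear system:
  x*      = (0.1367, -2.0195, -0.9609)
  lambda* = (-10.1032, 7.6262)
  f(x*)   = 25.8633

x* = (0.1367, -2.0195, -0.9609), lambda* = (-10.1032, 7.6262)


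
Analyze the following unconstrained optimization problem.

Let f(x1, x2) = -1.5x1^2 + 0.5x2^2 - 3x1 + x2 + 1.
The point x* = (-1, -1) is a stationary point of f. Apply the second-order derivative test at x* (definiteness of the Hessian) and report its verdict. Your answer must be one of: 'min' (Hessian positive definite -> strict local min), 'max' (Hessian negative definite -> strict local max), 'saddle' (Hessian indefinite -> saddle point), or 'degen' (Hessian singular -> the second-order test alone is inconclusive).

Compute the Hessian H = grad^2 f:
  H = [[-3, 0], [0, 1]]
Verify stationarity: grad f(x*) = H x* + g = (0, 0).
Eigenvalues of H: -3, 1.
Eigenvalues have mixed signs, so H is indefinite -> x* is a saddle point.

saddle


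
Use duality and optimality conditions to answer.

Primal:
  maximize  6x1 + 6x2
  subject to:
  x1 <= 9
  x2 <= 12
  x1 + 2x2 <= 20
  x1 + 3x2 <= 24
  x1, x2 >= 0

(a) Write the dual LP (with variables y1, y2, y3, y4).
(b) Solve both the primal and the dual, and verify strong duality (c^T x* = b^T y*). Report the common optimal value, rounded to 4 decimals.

The standard primal-dual pair for 'max c^T x s.t. A x <= b, x >= 0' is:
  Dual:  min b^T y  s.t.  A^T y >= c,  y >= 0.

So the dual LP is:
  minimize  9y1 + 12y2 + 20y3 + 24y4
  subject to:
    y1 + y3 + y4 >= 6
    y2 + 2y3 + 3y4 >= 6
    y1, y2, y3, y4 >= 0

Solving the primal: x* = (9, 5).
  primal value c^T x* = 84.
Solving the dual: y* = (4, 0, 0, 2).
  dual value b^T y* = 84.
Strong duality: c^T x* = b^T y*. Confirmed.

84


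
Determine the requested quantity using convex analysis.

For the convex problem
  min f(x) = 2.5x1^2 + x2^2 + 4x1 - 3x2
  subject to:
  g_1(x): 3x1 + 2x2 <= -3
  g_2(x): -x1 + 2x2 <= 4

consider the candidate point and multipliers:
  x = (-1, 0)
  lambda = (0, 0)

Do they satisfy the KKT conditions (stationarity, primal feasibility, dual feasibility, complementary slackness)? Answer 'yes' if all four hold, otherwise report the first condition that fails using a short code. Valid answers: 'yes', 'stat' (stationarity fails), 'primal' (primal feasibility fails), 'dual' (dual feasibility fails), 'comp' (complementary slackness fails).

Gradient of f: grad f(x) = Q x + c = (-1, -3)
Constraint values g_i(x) = a_i^T x - b_i:
  g_1((-1, 0)) = 0
  g_2((-1, 0)) = -3
Stationarity residual: grad f(x) + sum_i lambda_i a_i = (-1, -3)
  -> stationarity FAILS
Primal feasibility (all g_i <= 0): OK
Dual feasibility (all lambda_i >= 0): OK
Complementary slackness (lambda_i * g_i(x) = 0 for all i): OK

Verdict: the first failing condition is stationarity -> stat.

stat


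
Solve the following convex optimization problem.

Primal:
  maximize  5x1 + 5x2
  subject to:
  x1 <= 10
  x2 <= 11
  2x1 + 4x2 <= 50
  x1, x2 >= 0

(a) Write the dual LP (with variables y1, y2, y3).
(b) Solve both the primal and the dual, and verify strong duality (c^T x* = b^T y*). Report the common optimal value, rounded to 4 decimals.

The standard primal-dual pair for 'max c^T x s.t. A x <= b, x >= 0' is:
  Dual:  min b^T y  s.t.  A^T y >= c,  y >= 0.

So the dual LP is:
  minimize  10y1 + 11y2 + 50y3
  subject to:
    y1 + 2y3 >= 5
    y2 + 4y3 >= 5
    y1, y2, y3 >= 0

Solving the primal: x* = (10, 7.5).
  primal value c^T x* = 87.5.
Solving the dual: y* = (2.5, 0, 1.25).
  dual value b^T y* = 87.5.
Strong duality: c^T x* = b^T y*. Confirmed.

87.5


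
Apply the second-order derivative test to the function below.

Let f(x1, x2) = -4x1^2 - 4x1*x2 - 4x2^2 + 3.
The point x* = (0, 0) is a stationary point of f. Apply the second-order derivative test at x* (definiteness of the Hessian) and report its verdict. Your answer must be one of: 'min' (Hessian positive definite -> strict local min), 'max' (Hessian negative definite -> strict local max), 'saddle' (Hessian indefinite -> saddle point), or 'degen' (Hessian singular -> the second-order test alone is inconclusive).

Compute the Hessian H = grad^2 f:
  H = [[-8, -4], [-4, -8]]
Verify stationarity: grad f(x*) = H x* + g = (0, 0).
Eigenvalues of H: -12, -4.
Both eigenvalues < 0, so H is negative definite -> x* is a strict local max.

max


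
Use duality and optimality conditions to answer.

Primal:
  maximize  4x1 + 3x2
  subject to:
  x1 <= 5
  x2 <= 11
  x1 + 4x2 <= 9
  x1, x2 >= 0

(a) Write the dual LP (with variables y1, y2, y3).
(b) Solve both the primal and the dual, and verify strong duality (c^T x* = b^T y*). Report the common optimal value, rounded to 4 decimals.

The standard primal-dual pair for 'max c^T x s.t. A x <= b, x >= 0' is:
  Dual:  min b^T y  s.t.  A^T y >= c,  y >= 0.

So the dual LP is:
  minimize  5y1 + 11y2 + 9y3
  subject to:
    y1 + y3 >= 4
    y2 + 4y3 >= 3
    y1, y2, y3 >= 0

Solving the primal: x* = (5, 1).
  primal value c^T x* = 23.
Solving the dual: y* = (3.25, 0, 0.75).
  dual value b^T y* = 23.
Strong duality: c^T x* = b^T y*. Confirmed.

23


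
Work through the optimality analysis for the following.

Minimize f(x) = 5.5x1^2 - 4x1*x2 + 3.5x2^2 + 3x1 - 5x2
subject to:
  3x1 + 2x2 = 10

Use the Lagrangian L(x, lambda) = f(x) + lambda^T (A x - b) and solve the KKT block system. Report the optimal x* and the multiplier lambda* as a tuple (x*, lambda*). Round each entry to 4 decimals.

Form the Lagrangian:
  L(x, lambda) = (1/2) x^T Q x + c^T x + lambda^T (A x - b)
Stationarity (grad_x L = 0): Q x + c + A^T lambda = 0.
Primal feasibility: A x = b.

This gives the KKT block system:
  [ Q   A^T ] [ x     ]   [-c ]
  [ A    0  ] [ lambda ] = [ b ]

Solving the linear system:
  x*      = (1.6, 2.6)
  lambda* = (-3.4)
  f(x*)   = 12.9

x* = (1.6, 2.6), lambda* = (-3.4)


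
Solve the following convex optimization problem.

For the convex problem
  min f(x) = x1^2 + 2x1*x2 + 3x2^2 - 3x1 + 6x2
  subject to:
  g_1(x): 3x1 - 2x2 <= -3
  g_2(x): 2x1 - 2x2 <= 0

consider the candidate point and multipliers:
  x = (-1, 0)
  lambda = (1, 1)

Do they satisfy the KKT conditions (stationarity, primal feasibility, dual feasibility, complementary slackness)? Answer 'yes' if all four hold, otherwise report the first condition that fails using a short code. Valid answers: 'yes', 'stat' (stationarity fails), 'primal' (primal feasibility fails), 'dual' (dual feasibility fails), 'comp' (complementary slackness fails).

Gradient of f: grad f(x) = Q x + c = (-5, 4)
Constraint values g_i(x) = a_i^T x - b_i:
  g_1((-1, 0)) = 0
  g_2((-1, 0)) = -2
Stationarity residual: grad f(x) + sum_i lambda_i a_i = (0, 0)
  -> stationarity OK
Primal feasibility (all g_i <= 0): OK
Dual feasibility (all lambda_i >= 0): OK
Complementary slackness (lambda_i * g_i(x) = 0 for all i): FAILS

Verdict: the first failing condition is complementary_slackness -> comp.

comp


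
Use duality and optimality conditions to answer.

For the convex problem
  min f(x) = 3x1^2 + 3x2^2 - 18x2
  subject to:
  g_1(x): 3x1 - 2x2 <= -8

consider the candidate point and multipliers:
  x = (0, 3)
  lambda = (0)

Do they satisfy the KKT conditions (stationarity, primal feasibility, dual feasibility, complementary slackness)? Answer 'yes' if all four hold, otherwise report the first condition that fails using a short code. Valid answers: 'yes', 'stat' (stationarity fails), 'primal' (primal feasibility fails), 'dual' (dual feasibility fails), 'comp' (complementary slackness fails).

Gradient of f: grad f(x) = Q x + c = (0, 0)
Constraint values g_i(x) = a_i^T x - b_i:
  g_1((0, 3)) = 2
Stationarity residual: grad f(x) + sum_i lambda_i a_i = (0, 0)
  -> stationarity OK
Primal feasibility (all g_i <= 0): FAILS
Dual feasibility (all lambda_i >= 0): OK
Complementary slackness (lambda_i * g_i(x) = 0 for all i): OK

Verdict: the first failing condition is primal_feasibility -> primal.

primal


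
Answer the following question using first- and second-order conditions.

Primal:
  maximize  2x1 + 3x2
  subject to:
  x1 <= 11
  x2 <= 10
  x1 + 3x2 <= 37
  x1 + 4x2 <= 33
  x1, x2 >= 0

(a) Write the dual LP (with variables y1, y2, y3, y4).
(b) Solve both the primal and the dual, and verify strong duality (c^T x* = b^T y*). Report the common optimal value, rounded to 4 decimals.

The standard primal-dual pair for 'max c^T x s.t. A x <= b, x >= 0' is:
  Dual:  min b^T y  s.t.  A^T y >= c,  y >= 0.

So the dual LP is:
  minimize  11y1 + 10y2 + 37y3 + 33y4
  subject to:
    y1 + y3 + y4 >= 2
    y2 + 3y3 + 4y4 >= 3
    y1, y2, y3, y4 >= 0

Solving the primal: x* = (11, 5.5).
  primal value c^T x* = 38.5.
Solving the dual: y* = (1.25, 0, 0, 0.75).
  dual value b^T y* = 38.5.
Strong duality: c^T x* = b^T y*. Confirmed.

38.5


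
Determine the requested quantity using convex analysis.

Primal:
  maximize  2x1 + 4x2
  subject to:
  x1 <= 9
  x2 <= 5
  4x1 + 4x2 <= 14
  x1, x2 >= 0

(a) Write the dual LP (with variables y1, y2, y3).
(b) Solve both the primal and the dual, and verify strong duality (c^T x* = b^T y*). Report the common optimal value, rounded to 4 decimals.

The standard primal-dual pair for 'max c^T x s.t. A x <= b, x >= 0' is:
  Dual:  min b^T y  s.t.  A^T y >= c,  y >= 0.

So the dual LP is:
  minimize  9y1 + 5y2 + 14y3
  subject to:
    y1 + 4y3 >= 2
    y2 + 4y3 >= 4
    y1, y2, y3 >= 0

Solving the primal: x* = (0, 3.5).
  primal value c^T x* = 14.
Solving the dual: y* = (0, 0, 1).
  dual value b^T y* = 14.
Strong duality: c^T x* = b^T y*. Confirmed.

14


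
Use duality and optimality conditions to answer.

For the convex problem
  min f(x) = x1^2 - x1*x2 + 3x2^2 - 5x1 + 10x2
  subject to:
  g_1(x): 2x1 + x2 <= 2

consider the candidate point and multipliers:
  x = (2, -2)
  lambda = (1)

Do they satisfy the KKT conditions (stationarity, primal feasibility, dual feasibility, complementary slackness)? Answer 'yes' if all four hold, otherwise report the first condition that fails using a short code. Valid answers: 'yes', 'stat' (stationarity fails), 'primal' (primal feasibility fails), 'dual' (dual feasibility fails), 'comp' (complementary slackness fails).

Gradient of f: grad f(x) = Q x + c = (1, -4)
Constraint values g_i(x) = a_i^T x - b_i:
  g_1((2, -2)) = 0
Stationarity residual: grad f(x) + sum_i lambda_i a_i = (3, -3)
  -> stationarity FAILS
Primal feasibility (all g_i <= 0): OK
Dual feasibility (all lambda_i >= 0): OK
Complementary slackness (lambda_i * g_i(x) = 0 for all i): OK

Verdict: the first failing condition is stationarity -> stat.

stat


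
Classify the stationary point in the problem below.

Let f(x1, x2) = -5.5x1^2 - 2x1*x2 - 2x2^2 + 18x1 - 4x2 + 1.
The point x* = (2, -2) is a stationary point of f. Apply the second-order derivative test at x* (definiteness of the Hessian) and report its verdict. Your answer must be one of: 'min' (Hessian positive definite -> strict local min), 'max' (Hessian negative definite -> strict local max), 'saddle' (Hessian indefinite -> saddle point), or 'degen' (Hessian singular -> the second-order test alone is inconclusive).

Compute the Hessian H = grad^2 f:
  H = [[-11, -2], [-2, -4]]
Verify stationarity: grad f(x*) = H x* + g = (0, 0).
Eigenvalues of H: -11.5311, -3.4689.
Both eigenvalues < 0, so H is negative definite -> x* is a strict local max.

max


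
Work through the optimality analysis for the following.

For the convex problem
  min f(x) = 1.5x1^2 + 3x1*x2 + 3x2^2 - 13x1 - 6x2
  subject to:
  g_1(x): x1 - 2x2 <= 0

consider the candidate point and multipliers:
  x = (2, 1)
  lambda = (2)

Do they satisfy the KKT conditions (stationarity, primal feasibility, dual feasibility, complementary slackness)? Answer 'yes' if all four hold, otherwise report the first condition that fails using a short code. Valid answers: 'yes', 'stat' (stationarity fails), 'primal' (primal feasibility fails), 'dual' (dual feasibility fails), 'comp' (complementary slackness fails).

Gradient of f: grad f(x) = Q x + c = (-4, 6)
Constraint values g_i(x) = a_i^T x - b_i:
  g_1((2, 1)) = 0
Stationarity residual: grad f(x) + sum_i lambda_i a_i = (-2, 2)
  -> stationarity FAILS
Primal feasibility (all g_i <= 0): OK
Dual feasibility (all lambda_i >= 0): OK
Complementary slackness (lambda_i * g_i(x) = 0 for all i): OK

Verdict: the first failing condition is stationarity -> stat.

stat


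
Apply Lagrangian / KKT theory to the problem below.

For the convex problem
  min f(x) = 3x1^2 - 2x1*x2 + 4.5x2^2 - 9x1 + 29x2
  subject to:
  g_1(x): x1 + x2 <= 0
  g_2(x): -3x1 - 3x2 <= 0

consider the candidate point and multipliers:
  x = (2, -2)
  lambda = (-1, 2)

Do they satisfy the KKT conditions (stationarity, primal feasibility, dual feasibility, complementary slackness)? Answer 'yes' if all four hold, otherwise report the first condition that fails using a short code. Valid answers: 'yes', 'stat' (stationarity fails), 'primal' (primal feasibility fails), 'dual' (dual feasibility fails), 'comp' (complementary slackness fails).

Gradient of f: grad f(x) = Q x + c = (7, 7)
Constraint values g_i(x) = a_i^T x - b_i:
  g_1((2, -2)) = 0
  g_2((2, -2)) = 0
Stationarity residual: grad f(x) + sum_i lambda_i a_i = (0, 0)
  -> stationarity OK
Primal feasibility (all g_i <= 0): OK
Dual feasibility (all lambda_i >= 0): FAILS
Complementary slackness (lambda_i * g_i(x) = 0 for all i): OK

Verdict: the first failing condition is dual_feasibility -> dual.

dual


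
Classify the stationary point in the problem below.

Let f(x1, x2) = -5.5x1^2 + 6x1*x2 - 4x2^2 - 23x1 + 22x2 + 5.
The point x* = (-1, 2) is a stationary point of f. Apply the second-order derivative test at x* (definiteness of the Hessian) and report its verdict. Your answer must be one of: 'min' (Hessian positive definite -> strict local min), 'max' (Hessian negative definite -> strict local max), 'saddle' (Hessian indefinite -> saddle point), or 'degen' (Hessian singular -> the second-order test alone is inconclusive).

Compute the Hessian H = grad^2 f:
  H = [[-11, 6], [6, -8]]
Verify stationarity: grad f(x*) = H x* + g = (0, 0).
Eigenvalues of H: -15.6847, -3.3153.
Both eigenvalues < 0, so H is negative definite -> x* is a strict local max.

max


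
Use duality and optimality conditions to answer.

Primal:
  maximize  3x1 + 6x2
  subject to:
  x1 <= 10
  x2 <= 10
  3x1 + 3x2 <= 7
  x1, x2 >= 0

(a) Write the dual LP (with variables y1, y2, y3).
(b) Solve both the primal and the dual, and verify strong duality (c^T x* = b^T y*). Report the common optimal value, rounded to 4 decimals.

The standard primal-dual pair for 'max c^T x s.t. A x <= b, x >= 0' is:
  Dual:  min b^T y  s.t.  A^T y >= c,  y >= 0.

So the dual LP is:
  minimize  10y1 + 10y2 + 7y3
  subject to:
    y1 + 3y3 >= 3
    y2 + 3y3 >= 6
    y1, y2, y3 >= 0

Solving the primal: x* = (0, 2.3333).
  primal value c^T x* = 14.
Solving the dual: y* = (0, 0, 2).
  dual value b^T y* = 14.
Strong duality: c^T x* = b^T y*. Confirmed.

14


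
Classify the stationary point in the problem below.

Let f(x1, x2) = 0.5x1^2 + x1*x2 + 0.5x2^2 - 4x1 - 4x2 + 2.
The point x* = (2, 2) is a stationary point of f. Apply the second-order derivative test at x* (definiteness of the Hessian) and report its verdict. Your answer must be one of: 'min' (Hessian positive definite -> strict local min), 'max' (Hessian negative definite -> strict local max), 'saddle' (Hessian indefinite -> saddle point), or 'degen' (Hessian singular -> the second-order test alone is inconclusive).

Compute the Hessian H = grad^2 f:
  H = [[1, 1], [1, 1]]
Verify stationarity: grad f(x*) = H x* + g = (0, 0).
Eigenvalues of H: 0, 2.
H has a zero eigenvalue (singular; positive semidefinite but not definite), so H is neither positive definite, negative definite, nor indefinite. The second-order test alone is inconclusive -> degen.
(Indeed, f is constant along the null direction of H through x*, so x* is not a strict local extremum.)

degen


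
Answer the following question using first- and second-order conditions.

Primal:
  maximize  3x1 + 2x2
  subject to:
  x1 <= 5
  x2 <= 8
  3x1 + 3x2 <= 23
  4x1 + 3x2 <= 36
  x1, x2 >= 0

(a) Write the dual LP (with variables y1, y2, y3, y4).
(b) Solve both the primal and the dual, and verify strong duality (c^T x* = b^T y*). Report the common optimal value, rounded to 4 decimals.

The standard primal-dual pair for 'max c^T x s.t. A x <= b, x >= 0' is:
  Dual:  min b^T y  s.t.  A^T y >= c,  y >= 0.

So the dual LP is:
  minimize  5y1 + 8y2 + 23y3 + 36y4
  subject to:
    y1 + 3y3 + 4y4 >= 3
    y2 + 3y3 + 3y4 >= 2
    y1, y2, y3, y4 >= 0

Solving the primal: x* = (5, 2.6667).
  primal value c^T x* = 20.3333.
Solving the dual: y* = (1, 0, 0.6667, 0).
  dual value b^T y* = 20.3333.
Strong duality: c^T x* = b^T y*. Confirmed.

20.3333


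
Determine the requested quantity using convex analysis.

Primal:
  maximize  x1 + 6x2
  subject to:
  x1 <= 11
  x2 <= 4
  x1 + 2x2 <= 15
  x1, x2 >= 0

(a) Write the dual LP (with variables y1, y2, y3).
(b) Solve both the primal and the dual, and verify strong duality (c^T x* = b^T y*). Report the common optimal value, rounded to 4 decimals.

The standard primal-dual pair for 'max c^T x s.t. A x <= b, x >= 0' is:
  Dual:  min b^T y  s.t.  A^T y >= c,  y >= 0.

So the dual LP is:
  minimize  11y1 + 4y2 + 15y3
  subject to:
    y1 + y3 >= 1
    y2 + 2y3 >= 6
    y1, y2, y3 >= 0

Solving the primal: x* = (7, 4).
  primal value c^T x* = 31.
Solving the dual: y* = (0, 4, 1).
  dual value b^T y* = 31.
Strong duality: c^T x* = b^T y*. Confirmed.

31


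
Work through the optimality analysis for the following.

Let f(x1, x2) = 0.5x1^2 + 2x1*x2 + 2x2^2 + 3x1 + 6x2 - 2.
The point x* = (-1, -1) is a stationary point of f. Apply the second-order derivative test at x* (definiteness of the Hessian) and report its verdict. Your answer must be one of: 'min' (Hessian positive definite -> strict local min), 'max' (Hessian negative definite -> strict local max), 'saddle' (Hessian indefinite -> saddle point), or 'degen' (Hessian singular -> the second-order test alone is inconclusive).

Compute the Hessian H = grad^2 f:
  H = [[1, 2], [2, 4]]
Verify stationarity: grad f(x*) = H x* + g = (0, 0).
Eigenvalues of H: 0, 5.
H has a zero eigenvalue (singular; positive semidefinite but not definite), so H is neither positive definite, negative definite, nor indefinite. The second-order test alone is inconclusive -> degen.
(Indeed, f is constant along the null direction of H through x*, so x* is not a strict local extremum.)

degen


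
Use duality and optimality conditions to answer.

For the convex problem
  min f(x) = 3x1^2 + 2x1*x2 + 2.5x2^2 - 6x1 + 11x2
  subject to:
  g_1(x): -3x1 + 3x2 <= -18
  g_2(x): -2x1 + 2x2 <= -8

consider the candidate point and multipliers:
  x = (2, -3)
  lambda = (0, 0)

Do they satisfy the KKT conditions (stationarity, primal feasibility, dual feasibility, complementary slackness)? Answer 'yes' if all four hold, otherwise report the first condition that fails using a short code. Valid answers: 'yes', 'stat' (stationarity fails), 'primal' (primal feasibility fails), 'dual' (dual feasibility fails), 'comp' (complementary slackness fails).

Gradient of f: grad f(x) = Q x + c = (0, 0)
Constraint values g_i(x) = a_i^T x - b_i:
  g_1((2, -3)) = 3
  g_2((2, -3)) = -2
Stationarity residual: grad f(x) + sum_i lambda_i a_i = (0, 0)
  -> stationarity OK
Primal feasibility (all g_i <= 0): FAILS
Dual feasibility (all lambda_i >= 0): OK
Complementary slackness (lambda_i * g_i(x) = 0 for all i): OK

Verdict: the first failing condition is primal_feasibility -> primal.

primal


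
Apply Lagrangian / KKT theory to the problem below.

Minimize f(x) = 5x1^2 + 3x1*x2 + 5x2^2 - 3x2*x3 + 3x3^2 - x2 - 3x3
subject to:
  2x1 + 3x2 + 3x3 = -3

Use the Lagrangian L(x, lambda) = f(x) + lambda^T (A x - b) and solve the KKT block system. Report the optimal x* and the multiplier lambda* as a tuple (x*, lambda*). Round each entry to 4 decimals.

Form the Lagrangian:
  L(x, lambda) = (1/2) x^T Q x + c^T x + lambda^T (A x - b)
Stationarity (grad_x L = 0): Q x + c + A^T lambda = 0.
Primal feasibility: A x = b.

This gives the KKT block system:
  [ Q   A^T ] [ x     ]   [-c ]
  [ A    0  ] [ lambda ] = [ b ]

Solving the linear system:
  x*      = (-0.1669, -0.4317, -0.457)
  lambda* = (1.4823)
  f(x*)   = 3.1248

x* = (-0.1669, -0.4317, -0.457), lambda* = (1.4823)


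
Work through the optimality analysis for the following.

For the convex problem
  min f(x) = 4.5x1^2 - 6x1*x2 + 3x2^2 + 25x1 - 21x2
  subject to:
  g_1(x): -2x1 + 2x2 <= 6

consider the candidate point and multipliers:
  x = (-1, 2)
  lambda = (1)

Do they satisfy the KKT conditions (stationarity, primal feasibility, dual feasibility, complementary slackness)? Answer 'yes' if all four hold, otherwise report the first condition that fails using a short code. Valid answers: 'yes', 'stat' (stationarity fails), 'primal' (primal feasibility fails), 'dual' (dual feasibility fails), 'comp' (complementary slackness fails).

Gradient of f: grad f(x) = Q x + c = (4, -3)
Constraint values g_i(x) = a_i^T x - b_i:
  g_1((-1, 2)) = 0
Stationarity residual: grad f(x) + sum_i lambda_i a_i = (2, -1)
  -> stationarity FAILS
Primal feasibility (all g_i <= 0): OK
Dual feasibility (all lambda_i >= 0): OK
Complementary slackness (lambda_i * g_i(x) = 0 for all i): OK

Verdict: the first failing condition is stationarity -> stat.

stat


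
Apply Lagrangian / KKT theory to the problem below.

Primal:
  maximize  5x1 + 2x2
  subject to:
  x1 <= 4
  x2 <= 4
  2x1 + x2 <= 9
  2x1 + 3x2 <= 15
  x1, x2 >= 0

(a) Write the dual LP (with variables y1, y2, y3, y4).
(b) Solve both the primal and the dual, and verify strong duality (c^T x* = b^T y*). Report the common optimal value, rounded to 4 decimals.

The standard primal-dual pair for 'max c^T x s.t. A x <= b, x >= 0' is:
  Dual:  min b^T y  s.t.  A^T y >= c,  y >= 0.

So the dual LP is:
  minimize  4y1 + 4y2 + 9y3 + 15y4
  subject to:
    y1 + 2y3 + 2y4 >= 5
    y2 + y3 + 3y4 >= 2
    y1, y2, y3, y4 >= 0

Solving the primal: x* = (4, 1).
  primal value c^T x* = 22.
Solving the dual: y* = (1, 0, 2, 0).
  dual value b^T y* = 22.
Strong duality: c^T x* = b^T y*. Confirmed.

22


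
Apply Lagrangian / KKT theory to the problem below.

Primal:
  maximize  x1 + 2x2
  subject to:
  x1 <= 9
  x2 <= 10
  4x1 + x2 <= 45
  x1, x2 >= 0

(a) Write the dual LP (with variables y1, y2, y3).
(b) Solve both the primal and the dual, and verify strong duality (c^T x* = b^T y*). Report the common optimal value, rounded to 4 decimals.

The standard primal-dual pair for 'max c^T x s.t. A x <= b, x >= 0' is:
  Dual:  min b^T y  s.t.  A^T y >= c,  y >= 0.

So the dual LP is:
  minimize  9y1 + 10y2 + 45y3
  subject to:
    y1 + 4y3 >= 1
    y2 + y3 >= 2
    y1, y2, y3 >= 0

Solving the primal: x* = (8.75, 10).
  primal value c^T x* = 28.75.
Solving the dual: y* = (0, 1.75, 0.25).
  dual value b^T y* = 28.75.
Strong duality: c^T x* = b^T y*. Confirmed.

28.75


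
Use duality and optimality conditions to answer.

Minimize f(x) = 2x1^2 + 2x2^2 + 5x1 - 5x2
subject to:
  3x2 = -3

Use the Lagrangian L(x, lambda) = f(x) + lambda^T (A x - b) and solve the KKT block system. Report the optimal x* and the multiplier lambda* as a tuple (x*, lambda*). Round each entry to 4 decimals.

Form the Lagrangian:
  L(x, lambda) = (1/2) x^T Q x + c^T x + lambda^T (A x - b)
Stationarity (grad_x L = 0): Q x + c + A^T lambda = 0.
Primal feasibility: A x = b.

This gives the KKT block system:
  [ Q   A^T ] [ x     ]   [-c ]
  [ A    0  ] [ lambda ] = [ b ]

Solving the linear system:
  x*      = (-1.25, -1)
  lambda* = (3)
  f(x*)   = 3.875

x* = (-1.25, -1), lambda* = (3)


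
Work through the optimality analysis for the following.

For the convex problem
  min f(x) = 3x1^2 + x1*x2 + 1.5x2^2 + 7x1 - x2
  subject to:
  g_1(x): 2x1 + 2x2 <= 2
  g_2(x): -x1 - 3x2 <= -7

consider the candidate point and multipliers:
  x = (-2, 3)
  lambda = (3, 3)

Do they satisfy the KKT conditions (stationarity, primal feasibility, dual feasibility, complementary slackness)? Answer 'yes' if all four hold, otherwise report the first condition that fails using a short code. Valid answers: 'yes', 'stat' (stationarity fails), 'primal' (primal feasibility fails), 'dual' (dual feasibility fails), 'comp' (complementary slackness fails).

Gradient of f: grad f(x) = Q x + c = (-2, 6)
Constraint values g_i(x) = a_i^T x - b_i:
  g_1((-2, 3)) = 0
  g_2((-2, 3)) = 0
Stationarity residual: grad f(x) + sum_i lambda_i a_i = (1, 3)
  -> stationarity FAILS
Primal feasibility (all g_i <= 0): OK
Dual feasibility (all lambda_i >= 0): OK
Complementary slackness (lambda_i * g_i(x) = 0 for all i): OK

Verdict: the first failing condition is stationarity -> stat.

stat


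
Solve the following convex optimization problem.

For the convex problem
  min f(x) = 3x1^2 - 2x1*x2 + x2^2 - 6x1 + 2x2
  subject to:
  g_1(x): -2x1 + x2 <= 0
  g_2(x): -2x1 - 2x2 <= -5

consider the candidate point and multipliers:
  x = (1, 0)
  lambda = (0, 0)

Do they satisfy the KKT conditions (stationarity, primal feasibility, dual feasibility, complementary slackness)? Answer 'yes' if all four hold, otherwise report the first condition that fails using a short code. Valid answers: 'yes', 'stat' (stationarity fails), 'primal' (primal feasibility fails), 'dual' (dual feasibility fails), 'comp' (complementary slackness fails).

Gradient of f: grad f(x) = Q x + c = (0, 0)
Constraint values g_i(x) = a_i^T x - b_i:
  g_1((1, 0)) = -2
  g_2((1, 0)) = 3
Stationarity residual: grad f(x) + sum_i lambda_i a_i = (0, 0)
  -> stationarity OK
Primal feasibility (all g_i <= 0): FAILS
Dual feasibility (all lambda_i >= 0): OK
Complementary slackness (lambda_i * g_i(x) = 0 for all i): OK

Verdict: the first failing condition is primal_feasibility -> primal.

primal


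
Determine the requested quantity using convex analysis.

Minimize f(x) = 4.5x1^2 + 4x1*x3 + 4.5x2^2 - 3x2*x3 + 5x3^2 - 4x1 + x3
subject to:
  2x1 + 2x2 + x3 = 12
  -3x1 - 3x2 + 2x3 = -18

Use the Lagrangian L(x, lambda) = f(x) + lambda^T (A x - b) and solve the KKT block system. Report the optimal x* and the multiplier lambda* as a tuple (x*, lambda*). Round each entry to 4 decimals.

Form the Lagrangian:
  L(x, lambda) = (1/2) x^T Q x + c^T x + lambda^T (A x - b)
Stationarity (grad_x L = 0): Q x + c + A^T lambda = 0.
Primal feasibility: A x = b.

This gives the KKT block system:
  [ Q   A^T ] [ x     ]   [-c ]
  [ A    0  ] [ lambda ] = [ b ]

Solving the linear system:
  x*      = (3.2222, 2.7778, 0)
  lambda* = (-9.5238, 1.9841)
  f(x*)   = 68.5556

x* = (3.2222, 2.7778, 0), lambda* = (-9.5238, 1.9841)


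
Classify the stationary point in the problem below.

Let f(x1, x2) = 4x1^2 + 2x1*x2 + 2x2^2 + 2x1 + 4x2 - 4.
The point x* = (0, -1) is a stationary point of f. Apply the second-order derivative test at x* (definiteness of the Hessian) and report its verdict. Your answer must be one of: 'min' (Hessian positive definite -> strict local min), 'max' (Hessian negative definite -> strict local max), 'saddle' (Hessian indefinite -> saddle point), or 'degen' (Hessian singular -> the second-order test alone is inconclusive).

Compute the Hessian H = grad^2 f:
  H = [[8, 2], [2, 4]]
Verify stationarity: grad f(x*) = H x* + g = (0, 0).
Eigenvalues of H: 3.1716, 8.8284.
Both eigenvalues > 0, so H is positive definite -> x* is a strict local min.

min


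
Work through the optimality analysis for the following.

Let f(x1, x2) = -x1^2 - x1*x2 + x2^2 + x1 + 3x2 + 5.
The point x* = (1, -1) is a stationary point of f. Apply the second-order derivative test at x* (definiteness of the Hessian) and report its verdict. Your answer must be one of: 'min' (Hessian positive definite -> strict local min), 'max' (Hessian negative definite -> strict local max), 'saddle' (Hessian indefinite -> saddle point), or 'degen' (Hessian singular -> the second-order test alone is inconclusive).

Compute the Hessian H = grad^2 f:
  H = [[-2, -1], [-1, 2]]
Verify stationarity: grad f(x*) = H x* + g = (0, 0).
Eigenvalues of H: -2.2361, 2.2361.
Eigenvalues have mixed signs, so H is indefinite -> x* is a saddle point.

saddle


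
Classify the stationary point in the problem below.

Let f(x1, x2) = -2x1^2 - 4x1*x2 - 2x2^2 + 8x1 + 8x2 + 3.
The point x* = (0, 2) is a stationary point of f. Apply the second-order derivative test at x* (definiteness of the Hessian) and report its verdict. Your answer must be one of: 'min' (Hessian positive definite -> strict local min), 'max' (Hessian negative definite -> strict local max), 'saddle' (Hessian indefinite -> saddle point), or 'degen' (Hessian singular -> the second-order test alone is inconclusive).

Compute the Hessian H = grad^2 f:
  H = [[-4, -4], [-4, -4]]
Verify stationarity: grad f(x*) = H x* + g = (0, 0).
Eigenvalues of H: -8, 0.
H has a zero eigenvalue (singular; negative semidefinite but not definite), so H is neither positive definite, negative definite, nor indefinite. The second-order test alone is inconclusive -> degen.
(Indeed, f is constant along the null direction of H through x*, so x* is not a strict local extremum.)

degen


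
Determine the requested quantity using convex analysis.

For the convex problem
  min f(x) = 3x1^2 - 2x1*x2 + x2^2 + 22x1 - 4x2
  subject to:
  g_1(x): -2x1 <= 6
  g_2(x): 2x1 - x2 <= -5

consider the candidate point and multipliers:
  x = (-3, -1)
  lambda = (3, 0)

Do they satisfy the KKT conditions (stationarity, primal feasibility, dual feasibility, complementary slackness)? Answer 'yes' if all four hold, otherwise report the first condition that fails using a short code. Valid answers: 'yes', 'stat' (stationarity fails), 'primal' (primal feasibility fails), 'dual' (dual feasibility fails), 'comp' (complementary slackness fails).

Gradient of f: grad f(x) = Q x + c = (6, 0)
Constraint values g_i(x) = a_i^T x - b_i:
  g_1((-3, -1)) = 0
  g_2((-3, -1)) = 0
Stationarity residual: grad f(x) + sum_i lambda_i a_i = (0, 0)
  -> stationarity OK
Primal feasibility (all g_i <= 0): OK
Dual feasibility (all lambda_i >= 0): OK
Complementary slackness (lambda_i * g_i(x) = 0 for all i): OK

Verdict: yes, KKT holds.

yes


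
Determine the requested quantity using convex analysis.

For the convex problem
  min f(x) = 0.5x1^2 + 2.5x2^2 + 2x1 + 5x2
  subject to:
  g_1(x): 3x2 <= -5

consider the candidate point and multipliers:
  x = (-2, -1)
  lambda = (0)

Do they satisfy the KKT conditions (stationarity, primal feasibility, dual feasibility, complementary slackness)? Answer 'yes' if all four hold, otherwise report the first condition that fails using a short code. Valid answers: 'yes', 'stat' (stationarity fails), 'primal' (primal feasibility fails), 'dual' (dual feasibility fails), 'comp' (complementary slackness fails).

Gradient of f: grad f(x) = Q x + c = (0, 0)
Constraint values g_i(x) = a_i^T x - b_i:
  g_1((-2, -1)) = 2
Stationarity residual: grad f(x) + sum_i lambda_i a_i = (0, 0)
  -> stationarity OK
Primal feasibility (all g_i <= 0): FAILS
Dual feasibility (all lambda_i >= 0): OK
Complementary slackness (lambda_i * g_i(x) = 0 for all i): OK

Verdict: the first failing condition is primal_feasibility -> primal.

primal


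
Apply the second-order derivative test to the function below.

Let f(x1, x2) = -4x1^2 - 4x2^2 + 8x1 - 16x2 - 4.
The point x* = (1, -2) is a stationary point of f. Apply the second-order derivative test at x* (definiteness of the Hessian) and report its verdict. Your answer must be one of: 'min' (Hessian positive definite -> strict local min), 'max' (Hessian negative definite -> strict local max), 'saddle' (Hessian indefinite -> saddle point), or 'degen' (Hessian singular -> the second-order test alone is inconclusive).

Compute the Hessian H = grad^2 f:
  H = [[-8, 0], [0, -8]]
Verify stationarity: grad f(x*) = H x* + g = (0, 0).
Eigenvalues of H: -8, -8.
Both eigenvalues < 0, so H is negative definite -> x* is a strict local max.

max
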